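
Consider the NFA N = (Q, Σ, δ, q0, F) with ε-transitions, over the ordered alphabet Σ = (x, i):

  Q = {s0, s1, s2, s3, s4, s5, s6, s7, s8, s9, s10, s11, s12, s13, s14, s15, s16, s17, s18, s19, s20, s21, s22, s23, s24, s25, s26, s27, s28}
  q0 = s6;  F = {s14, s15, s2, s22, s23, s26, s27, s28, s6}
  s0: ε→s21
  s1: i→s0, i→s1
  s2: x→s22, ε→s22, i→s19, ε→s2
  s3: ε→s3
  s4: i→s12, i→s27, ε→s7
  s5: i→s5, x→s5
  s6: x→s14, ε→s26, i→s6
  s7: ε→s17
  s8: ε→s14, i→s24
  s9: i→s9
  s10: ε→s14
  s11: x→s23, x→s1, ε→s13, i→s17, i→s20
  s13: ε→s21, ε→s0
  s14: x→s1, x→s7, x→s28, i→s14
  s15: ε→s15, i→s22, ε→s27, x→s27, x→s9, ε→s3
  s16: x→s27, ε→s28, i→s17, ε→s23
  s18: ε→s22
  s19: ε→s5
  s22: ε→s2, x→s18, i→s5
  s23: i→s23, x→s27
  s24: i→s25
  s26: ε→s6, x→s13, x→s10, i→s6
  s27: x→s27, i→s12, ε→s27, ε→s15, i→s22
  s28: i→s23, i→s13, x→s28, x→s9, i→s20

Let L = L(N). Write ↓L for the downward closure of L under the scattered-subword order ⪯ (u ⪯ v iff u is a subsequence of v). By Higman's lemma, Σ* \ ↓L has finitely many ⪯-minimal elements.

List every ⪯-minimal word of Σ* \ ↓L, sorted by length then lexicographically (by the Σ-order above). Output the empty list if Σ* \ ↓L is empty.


min(Σ*\↓L) = [xxixii].

|Q|=29, |F|=9, |δ|=64 (23 ε).
min D↑ (7 st, q0=0, F={6}): 0:x→1,i→0 1:x→2,i→1 2:x→2,i→3 3:x→4,i→3 4:x→4,i→5 5:x→5,i→6 6:x→6,i→6.
'xxixii': |S_i|=[23, 21, 19, 16, 10, 7, 3] end={s19,s5,s9} — reject; 6/6 deletions ∈↓L.
1 words, ⪯-incomp.


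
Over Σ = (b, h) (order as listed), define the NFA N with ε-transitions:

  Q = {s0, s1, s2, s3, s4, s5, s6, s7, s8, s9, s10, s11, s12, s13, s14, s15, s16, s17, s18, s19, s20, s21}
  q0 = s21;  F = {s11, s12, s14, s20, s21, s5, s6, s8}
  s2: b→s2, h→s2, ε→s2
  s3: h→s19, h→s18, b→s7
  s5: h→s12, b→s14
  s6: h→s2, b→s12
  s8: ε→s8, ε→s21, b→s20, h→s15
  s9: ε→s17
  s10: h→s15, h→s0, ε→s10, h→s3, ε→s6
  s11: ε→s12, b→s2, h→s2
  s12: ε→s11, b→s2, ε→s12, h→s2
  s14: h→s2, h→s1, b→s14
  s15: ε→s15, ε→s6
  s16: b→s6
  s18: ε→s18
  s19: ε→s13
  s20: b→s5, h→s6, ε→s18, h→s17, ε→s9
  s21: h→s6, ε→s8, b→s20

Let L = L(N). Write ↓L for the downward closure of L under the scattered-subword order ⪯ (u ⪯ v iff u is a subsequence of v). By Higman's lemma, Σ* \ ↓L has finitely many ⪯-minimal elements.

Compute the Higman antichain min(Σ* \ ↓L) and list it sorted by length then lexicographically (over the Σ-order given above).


|Q|=22, |F|=8, |δ|=43 (16 ε).
min D↑ (7 st, q0=0, F={5}): 0:b→1,h→2 1:b→3,h→2 2:b→4,h→5 3:b→6,h→4 4:b→5,h→5 5:b→5,h→5 6:b→6,h→5 (ε-aug+det+¬).
'hh': |S_i|=[14, 7, 1] end={s2} ∉↓L; 2/2 del acc.
'hbb': |S_i|=[14, 7, 3, 1] end={s2} ∉↓L; 3/3 single-dels accept.
'bbbh': N↓-sim [14, 11, 6, 3, 2] end={s1,s2} — reject; 4/4 deletions ∈↓L.
'bbhb': N↓-sim [14, 11, 6, 4, 1] end={s2} ∉↓L; 4/4 del acc.
4 words, ⪯-incomp.

min(Σ*\↓L) = [hh, hbb, bbbh, bbhb].


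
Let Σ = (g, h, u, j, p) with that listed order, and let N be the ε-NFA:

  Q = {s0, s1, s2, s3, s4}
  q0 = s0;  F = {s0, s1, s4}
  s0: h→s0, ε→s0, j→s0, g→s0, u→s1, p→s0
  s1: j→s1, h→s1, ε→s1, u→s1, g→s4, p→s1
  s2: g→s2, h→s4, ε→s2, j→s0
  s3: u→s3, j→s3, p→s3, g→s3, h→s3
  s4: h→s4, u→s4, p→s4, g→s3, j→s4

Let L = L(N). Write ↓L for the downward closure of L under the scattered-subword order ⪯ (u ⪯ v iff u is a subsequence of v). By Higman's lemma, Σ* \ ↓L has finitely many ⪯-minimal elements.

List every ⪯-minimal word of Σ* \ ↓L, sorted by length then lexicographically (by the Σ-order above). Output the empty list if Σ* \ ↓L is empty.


A = [ugg].

|Q|=5, |F|=3, |δ|=26 (3 ε).
min D↑ (4 st, q0=0, F={3}): 0:g→0,h→0,u→1,j→0,p→0 1:g→2,h→1,u→1,j→1,p→1 2:g→3,h→2,u→2,j→2,p→2 3:g→3,h→3,u→3,j→3,p→3 [Hopcroft].
'ugg': |S_i|=[4, 3, 2, 1] end={s3} rej; 3/3 del acc.
1 minimals (antichain).


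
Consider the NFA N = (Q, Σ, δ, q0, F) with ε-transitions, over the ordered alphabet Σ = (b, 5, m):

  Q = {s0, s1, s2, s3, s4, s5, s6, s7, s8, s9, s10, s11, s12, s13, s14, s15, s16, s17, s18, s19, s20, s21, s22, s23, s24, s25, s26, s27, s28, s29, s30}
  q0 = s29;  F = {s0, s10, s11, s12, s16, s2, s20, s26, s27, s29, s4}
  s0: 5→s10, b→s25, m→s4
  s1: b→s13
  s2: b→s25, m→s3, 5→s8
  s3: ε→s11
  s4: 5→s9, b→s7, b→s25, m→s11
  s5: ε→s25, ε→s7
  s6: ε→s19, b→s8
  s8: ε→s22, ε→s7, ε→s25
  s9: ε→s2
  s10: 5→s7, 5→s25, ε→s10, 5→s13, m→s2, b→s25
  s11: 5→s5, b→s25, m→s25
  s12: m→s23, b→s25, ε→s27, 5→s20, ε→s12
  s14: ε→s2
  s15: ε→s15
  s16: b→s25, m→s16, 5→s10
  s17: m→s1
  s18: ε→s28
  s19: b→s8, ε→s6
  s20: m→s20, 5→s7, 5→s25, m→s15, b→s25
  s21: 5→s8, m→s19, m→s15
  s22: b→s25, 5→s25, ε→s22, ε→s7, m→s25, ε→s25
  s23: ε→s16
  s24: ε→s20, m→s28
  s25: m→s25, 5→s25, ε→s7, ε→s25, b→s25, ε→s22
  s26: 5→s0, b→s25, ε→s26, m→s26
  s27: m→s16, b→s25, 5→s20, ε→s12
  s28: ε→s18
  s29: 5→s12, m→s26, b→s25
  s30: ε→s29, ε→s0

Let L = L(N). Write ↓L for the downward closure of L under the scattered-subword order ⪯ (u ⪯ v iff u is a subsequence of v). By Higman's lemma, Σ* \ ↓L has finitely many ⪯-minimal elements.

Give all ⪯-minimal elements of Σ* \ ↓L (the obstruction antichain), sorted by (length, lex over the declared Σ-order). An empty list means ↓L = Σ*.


Antichain: [b, 555, m5mm5, m5mmm].

|Q|=31, |F|=11, |δ|=80 (28 ε).
min D↑ (11 st, q0=0, F={1}): 0:b→1,5→2,m→3 1:b→1,5→1,m→1 2:b→1,5→4,m→5 3:b→1,5→6,m→3 4:b→1,5→1,m→4 5:b→1,5→7,m→5 6:b→1,5→7,m→8 7:b→1,5→1,m→9 8:b→1,5→9,m→10 9:b→1,5→1,m→10 10:b→1,5→1,m→1 (ε-aug+det+¬).
'b': run [21, 3] end={s22,s25,s7} ∉↓L; 1/1 del acc.
'555': |S_i|=[21, 19, 13, 6] end={s13,s22,s25,s5,s7,s8} rej; 3/3 single-dels accept.
'm5mm5': |S_i|=[21, 18, 13, 10, 6, 4] end={s22,s25,s5,s7} — reject; 5/5 single-dels accept.
'm5mmm': run [21, 18, 13, 10, 6, 3] end={s22,s25,s7} — reject; 5/5 del acc.
4 words, ⪯-incomp.


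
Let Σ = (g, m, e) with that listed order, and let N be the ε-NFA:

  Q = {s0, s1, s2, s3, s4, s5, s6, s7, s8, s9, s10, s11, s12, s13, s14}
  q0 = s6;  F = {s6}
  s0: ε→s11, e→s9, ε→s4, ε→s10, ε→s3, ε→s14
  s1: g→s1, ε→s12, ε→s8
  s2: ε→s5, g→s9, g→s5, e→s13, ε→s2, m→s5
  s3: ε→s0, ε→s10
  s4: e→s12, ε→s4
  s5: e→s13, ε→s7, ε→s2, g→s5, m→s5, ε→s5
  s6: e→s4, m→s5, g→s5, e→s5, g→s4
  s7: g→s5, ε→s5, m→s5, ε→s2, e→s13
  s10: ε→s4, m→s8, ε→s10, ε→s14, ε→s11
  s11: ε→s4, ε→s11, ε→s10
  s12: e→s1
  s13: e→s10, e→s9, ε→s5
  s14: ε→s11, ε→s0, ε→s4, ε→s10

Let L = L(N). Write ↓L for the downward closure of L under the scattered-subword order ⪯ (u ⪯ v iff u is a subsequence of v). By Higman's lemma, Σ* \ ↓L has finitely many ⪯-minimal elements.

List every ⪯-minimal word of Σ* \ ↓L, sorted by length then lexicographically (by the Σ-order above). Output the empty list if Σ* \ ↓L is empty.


|Q|=15, |F|=1, |δ|=51 (29 ε).
min D↑ (2 st, q0=0, F={1}): 0:g→1,m→1,e→1 1:g→1,m→1,e→1.
'g': |S_i|=[15, 14] end={s0,s1,s10,s11,s12,s13,s14,s2,s3,s4,s5,s7,…} ∉↓L; 1/1 del acc.
'm': run [15, 14] end={s0,s1,s10,s11,s12,s13,s14,s2,s3,s4,s5,s7,…} — reject; 1/1 single-dels accept.
'e': N↓-sim [15, 14] end={s0,s1,s10,s11,s12,s13,s14,s2,s3,s4,s5,s7,…} rej; 1/1 del acc.
3 words, ⪯-incomp.

A = [g, m, e].


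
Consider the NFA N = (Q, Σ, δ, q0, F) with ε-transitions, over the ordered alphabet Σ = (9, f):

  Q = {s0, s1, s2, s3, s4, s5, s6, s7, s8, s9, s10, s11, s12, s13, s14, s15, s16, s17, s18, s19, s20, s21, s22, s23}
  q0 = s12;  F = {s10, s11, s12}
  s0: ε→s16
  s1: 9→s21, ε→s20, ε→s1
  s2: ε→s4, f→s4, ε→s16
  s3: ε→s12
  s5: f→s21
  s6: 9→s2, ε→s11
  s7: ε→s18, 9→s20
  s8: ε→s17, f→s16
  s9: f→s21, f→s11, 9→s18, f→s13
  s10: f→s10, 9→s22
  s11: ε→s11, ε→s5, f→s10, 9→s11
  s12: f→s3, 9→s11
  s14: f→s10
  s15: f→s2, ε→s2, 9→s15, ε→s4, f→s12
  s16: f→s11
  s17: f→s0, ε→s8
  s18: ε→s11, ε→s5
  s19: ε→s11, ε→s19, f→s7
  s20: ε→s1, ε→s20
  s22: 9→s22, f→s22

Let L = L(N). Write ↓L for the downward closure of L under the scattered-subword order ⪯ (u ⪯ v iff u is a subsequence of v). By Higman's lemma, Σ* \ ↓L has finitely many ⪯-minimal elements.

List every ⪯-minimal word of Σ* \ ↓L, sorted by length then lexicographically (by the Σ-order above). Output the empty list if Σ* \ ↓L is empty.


A = [9f9].

|Q|=24, |F|=3, |δ|=45 (20 ε).
min D↑ (4 st, q0=0, F={3}): 0:9→1,f→0 1:9→1,f→2 2:9→3,f→2 3:9→3,f→3.
'9f9': run [7, 5, 3, 1] end={s22} rej; 3/3 deletions ∈↓L.
1 minimals (antichain).


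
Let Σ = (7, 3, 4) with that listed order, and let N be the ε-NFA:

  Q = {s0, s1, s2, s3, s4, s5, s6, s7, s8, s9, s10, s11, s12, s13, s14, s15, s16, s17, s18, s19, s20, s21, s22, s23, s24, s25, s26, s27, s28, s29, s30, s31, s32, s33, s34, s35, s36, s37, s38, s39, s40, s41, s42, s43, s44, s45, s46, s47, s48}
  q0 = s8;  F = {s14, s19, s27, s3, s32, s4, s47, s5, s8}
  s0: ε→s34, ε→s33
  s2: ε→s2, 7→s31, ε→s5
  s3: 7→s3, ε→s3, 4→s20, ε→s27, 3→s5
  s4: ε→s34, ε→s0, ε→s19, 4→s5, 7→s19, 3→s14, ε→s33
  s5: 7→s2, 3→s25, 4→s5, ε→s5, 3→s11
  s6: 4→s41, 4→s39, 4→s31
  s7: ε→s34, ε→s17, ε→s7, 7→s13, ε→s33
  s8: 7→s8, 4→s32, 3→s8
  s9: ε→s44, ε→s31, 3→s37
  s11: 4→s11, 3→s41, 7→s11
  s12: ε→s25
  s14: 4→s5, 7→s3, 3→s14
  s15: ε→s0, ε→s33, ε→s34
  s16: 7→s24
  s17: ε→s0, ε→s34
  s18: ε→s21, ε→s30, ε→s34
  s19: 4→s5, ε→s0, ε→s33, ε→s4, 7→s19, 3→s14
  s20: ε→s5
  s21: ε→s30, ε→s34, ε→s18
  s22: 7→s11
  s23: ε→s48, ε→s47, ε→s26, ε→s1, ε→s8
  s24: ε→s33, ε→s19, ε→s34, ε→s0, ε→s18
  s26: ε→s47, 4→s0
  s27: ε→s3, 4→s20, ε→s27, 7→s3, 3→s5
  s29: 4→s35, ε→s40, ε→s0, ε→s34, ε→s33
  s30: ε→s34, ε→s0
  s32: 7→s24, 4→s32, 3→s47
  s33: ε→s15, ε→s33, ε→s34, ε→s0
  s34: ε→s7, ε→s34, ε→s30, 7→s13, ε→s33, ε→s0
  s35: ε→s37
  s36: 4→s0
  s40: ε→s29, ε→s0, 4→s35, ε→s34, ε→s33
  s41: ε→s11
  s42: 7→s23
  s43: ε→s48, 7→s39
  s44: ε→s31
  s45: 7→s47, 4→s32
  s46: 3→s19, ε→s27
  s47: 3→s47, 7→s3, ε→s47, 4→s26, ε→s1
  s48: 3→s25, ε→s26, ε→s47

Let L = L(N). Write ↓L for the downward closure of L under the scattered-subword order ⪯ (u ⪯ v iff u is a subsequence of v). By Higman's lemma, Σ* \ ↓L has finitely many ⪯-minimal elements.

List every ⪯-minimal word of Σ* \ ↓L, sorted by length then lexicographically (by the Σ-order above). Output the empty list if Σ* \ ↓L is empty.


|Q|=49, |F|=9, |δ|=124 (74 ε).
min D↑ (8 st, q0=0, F={7}): 0:7→0,3→0,4→1 1:7→2,3→3,4→1 2:7→2,3→4,4→5 3:7→6,3→3,4→3 4:7→6,3→4,4→5 5:7→5,3→7,4→5 6:7→6,3→5,4→5 7:7→7,3→7,4→7 [Hopcroft].
'4743': |S_i|=[28, 27, 23, 7, 3] end={s11,s25,s41} ∉↓L; 4/4 single-dels accept.
'43733': |S_i|=[28, 27, 21, 10, 6, 3] end={s11,s25,s41} ∉↓L; 5/5 single-dels accept.
2 words, ⪯-incomp.

A = [4743, 43733].


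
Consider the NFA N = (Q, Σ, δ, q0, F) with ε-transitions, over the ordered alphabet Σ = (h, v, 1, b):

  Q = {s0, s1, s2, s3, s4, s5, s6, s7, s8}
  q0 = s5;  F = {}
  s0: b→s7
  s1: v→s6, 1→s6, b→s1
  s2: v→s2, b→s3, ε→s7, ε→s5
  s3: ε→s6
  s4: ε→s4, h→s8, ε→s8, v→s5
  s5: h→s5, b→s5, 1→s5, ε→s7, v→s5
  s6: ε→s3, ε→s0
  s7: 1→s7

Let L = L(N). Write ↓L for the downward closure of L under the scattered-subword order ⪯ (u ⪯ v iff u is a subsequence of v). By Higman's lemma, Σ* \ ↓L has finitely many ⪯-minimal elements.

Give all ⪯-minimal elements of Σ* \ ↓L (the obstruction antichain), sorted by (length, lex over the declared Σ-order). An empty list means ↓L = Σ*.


A = [ε].

|Q|=9, |F|=0, |δ|=21 (8 ε).
min D↑ (1 st, q0=0, F={0}): 0:h→0,v→0,1→0,b→0 (ε-aug+det+¬).
ε ∈ L(D↑) ⇒ ↓L = ∅.


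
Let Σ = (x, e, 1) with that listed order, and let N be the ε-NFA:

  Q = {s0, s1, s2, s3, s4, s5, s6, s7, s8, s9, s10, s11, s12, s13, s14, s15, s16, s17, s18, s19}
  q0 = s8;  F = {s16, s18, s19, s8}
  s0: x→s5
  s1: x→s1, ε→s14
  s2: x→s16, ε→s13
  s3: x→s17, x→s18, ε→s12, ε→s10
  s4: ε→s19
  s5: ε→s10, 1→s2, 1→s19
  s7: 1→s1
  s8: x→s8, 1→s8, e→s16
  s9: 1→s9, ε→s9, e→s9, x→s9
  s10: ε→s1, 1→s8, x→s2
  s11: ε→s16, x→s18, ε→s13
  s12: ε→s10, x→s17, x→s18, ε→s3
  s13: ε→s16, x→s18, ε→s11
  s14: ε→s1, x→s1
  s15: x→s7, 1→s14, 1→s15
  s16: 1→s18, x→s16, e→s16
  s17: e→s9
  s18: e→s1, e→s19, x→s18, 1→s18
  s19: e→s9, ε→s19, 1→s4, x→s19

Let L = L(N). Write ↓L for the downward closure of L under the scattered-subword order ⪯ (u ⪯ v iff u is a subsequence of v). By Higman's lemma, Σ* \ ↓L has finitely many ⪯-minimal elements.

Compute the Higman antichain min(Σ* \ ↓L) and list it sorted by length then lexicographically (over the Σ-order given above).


A = [e1ee].

|Q|=20, |F|=4, |δ|=51 (16 ε).
min D↑ (5 st, q0=0, F={4}): 0:x→0,e→1,1→0 1:x→1,e→1,1→2 2:x→2,e→3,1→2 3:x→3,e→4,1→3 4:x→4,e→4,1→4 (ε-aug+det+¬).
'e1ee': N↓-sim [8, 7, 6, 5, 1] end={s9} rej; 4/4 deletions ∈↓L.
1 words, ⪯-incomp.


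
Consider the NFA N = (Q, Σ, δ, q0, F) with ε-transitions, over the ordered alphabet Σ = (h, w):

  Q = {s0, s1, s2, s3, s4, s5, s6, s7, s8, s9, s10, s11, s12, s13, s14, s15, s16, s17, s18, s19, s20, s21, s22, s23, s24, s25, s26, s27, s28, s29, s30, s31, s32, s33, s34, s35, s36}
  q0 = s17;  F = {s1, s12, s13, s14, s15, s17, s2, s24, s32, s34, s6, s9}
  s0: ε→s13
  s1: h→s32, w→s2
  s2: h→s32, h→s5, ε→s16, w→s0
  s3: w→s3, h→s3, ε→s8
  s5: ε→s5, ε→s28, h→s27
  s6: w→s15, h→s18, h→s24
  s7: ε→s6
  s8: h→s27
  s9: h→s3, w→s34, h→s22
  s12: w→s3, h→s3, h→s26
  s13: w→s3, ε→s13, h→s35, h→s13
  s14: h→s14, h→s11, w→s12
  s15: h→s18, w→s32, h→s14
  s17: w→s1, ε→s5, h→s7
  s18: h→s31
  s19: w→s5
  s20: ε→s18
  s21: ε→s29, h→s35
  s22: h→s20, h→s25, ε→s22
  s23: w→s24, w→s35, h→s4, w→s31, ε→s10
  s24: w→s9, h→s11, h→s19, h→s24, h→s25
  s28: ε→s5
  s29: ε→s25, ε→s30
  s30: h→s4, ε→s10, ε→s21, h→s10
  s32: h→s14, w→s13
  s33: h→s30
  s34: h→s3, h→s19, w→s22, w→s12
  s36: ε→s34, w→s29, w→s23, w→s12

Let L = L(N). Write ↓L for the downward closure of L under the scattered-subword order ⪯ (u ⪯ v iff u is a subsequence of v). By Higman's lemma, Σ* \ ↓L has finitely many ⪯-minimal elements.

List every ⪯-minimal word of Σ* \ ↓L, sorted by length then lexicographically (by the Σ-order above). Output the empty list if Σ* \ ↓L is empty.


Antichain: [hhwh, whww, wwww].

|Q|=37, |F|=12, |δ|=73 (18 ε).
min D↑ (13 st, q0=0, F={10}): 0:h→1,w→2 1:h→3,w→4 2:h→5,w→6 3:h→3,w→7 4:h→8,w→5 5:h→8,w→9 6:h→5,w→9 7:h→10,w→11 8:h→8,w→12 9:h→9,w→10 10:h→10,w→10 11:h→10,w→12 12:h→10,w→10 (ε-aug+det+¬).
'hhwh': N↓-sim [29, 24, 20, 15, 12] end={s18,s19,s20,s22,s25,s26,s27,s28,s3,s31,s5,s8} ∉↓L; 4/4 deletions ∈↓L.
'whww': N↓-sim [29, 25, 18, 9, 3] end={s27,s3,s8} — reject; 4/4 del acc.
'wwww': |S_i|=[29, 25, 22, 15, 3] end={s27,s3,s8} — reject; 4/4 single-dels accept.
3 minimals (antichain).


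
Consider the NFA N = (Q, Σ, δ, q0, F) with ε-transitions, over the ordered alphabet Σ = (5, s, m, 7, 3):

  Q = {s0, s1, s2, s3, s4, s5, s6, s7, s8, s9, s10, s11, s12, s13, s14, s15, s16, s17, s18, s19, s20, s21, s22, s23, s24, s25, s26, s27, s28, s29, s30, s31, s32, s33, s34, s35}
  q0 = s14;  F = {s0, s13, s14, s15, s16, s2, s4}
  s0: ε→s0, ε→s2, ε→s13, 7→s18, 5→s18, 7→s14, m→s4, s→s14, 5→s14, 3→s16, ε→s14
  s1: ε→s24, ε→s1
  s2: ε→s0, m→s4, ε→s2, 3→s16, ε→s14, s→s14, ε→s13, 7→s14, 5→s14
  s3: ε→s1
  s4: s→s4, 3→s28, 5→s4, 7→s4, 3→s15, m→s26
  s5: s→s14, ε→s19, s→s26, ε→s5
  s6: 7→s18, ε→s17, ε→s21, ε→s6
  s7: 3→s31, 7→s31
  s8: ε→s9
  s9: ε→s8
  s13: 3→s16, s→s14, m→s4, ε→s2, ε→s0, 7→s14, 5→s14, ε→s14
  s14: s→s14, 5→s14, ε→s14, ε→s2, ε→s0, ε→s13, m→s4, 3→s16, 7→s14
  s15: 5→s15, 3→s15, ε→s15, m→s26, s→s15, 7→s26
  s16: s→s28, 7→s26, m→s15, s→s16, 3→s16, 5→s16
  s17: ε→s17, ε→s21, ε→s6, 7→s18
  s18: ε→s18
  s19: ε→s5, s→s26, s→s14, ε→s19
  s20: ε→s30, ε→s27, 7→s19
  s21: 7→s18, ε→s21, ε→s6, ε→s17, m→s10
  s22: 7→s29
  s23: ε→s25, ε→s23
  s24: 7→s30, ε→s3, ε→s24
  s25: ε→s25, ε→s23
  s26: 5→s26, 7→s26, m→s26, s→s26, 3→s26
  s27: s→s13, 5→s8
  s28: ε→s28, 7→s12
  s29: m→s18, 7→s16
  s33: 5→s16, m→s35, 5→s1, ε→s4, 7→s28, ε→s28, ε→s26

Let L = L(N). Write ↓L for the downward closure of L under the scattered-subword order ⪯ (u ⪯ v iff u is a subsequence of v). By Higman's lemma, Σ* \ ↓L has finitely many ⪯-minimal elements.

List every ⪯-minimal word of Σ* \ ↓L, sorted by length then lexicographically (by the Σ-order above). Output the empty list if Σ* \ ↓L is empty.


|Q|=36, |F|=7, |δ|=113 (47 ε).
min D↑ (5 st, q0=0, F={3}): 0:5→0,s→0,m→1,7→0,3→2 1:5→1,s→1,m→3,7→1,3→4 2:5→2,s→2,m→4,7→3,3→2 3:5→3,s→3,m→3,7→3,3→3 4:5→4,s→4,m→3,7→3,3→4 [Hopcroft].
'mm': N↓-sim [11, 5, 1] end={s26} — reject; 2/2 single-dels accept.
'37': N↓-sim [11, 5, 2] end={s12,s26} ∉↓L; 2/2 single-dels accept.
2 obstructions.

min(Σ*\↓L) = [mm, 37].


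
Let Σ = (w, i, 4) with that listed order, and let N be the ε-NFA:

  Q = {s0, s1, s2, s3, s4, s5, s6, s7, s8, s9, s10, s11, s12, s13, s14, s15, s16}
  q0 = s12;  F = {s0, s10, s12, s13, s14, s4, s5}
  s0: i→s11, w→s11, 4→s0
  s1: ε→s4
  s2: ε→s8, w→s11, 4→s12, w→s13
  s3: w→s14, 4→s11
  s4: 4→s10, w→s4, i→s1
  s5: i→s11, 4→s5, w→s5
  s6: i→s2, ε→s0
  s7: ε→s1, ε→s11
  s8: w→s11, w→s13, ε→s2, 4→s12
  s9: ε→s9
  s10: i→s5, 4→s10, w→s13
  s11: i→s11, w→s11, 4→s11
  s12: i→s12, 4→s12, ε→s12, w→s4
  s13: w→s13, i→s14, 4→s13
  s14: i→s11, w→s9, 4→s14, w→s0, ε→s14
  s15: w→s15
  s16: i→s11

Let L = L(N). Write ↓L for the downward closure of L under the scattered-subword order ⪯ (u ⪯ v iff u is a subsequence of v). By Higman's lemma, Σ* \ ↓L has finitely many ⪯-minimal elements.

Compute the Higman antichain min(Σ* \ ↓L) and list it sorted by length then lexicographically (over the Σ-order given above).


A = [w4ii, w4wiww].

|Q|=17, |F|=7, |δ|=45 (9 ε).
min D↑ (8 st, q0=0, F={6}): 0:w→1,i→0,4→0 1:w→1,i→1,4→2 2:w→3,i→4,4→2 3:w→3,i→5,4→3 4:w→4,i→6,4→4 5:w→7,i→6,4→5 6:w→6,i→6,4→6 7:w→6,i→6,4→7.
'w4ii': |S_i|=[10, 9, 7, 5, 1] end={s11} ∉↓L; 4/4 deletions ∈↓L.
'w4wiww': run [10, 9, 7, 6, 4, 3, 1] end={s11} — reject; 6/6 del acc.
2 obstructions.


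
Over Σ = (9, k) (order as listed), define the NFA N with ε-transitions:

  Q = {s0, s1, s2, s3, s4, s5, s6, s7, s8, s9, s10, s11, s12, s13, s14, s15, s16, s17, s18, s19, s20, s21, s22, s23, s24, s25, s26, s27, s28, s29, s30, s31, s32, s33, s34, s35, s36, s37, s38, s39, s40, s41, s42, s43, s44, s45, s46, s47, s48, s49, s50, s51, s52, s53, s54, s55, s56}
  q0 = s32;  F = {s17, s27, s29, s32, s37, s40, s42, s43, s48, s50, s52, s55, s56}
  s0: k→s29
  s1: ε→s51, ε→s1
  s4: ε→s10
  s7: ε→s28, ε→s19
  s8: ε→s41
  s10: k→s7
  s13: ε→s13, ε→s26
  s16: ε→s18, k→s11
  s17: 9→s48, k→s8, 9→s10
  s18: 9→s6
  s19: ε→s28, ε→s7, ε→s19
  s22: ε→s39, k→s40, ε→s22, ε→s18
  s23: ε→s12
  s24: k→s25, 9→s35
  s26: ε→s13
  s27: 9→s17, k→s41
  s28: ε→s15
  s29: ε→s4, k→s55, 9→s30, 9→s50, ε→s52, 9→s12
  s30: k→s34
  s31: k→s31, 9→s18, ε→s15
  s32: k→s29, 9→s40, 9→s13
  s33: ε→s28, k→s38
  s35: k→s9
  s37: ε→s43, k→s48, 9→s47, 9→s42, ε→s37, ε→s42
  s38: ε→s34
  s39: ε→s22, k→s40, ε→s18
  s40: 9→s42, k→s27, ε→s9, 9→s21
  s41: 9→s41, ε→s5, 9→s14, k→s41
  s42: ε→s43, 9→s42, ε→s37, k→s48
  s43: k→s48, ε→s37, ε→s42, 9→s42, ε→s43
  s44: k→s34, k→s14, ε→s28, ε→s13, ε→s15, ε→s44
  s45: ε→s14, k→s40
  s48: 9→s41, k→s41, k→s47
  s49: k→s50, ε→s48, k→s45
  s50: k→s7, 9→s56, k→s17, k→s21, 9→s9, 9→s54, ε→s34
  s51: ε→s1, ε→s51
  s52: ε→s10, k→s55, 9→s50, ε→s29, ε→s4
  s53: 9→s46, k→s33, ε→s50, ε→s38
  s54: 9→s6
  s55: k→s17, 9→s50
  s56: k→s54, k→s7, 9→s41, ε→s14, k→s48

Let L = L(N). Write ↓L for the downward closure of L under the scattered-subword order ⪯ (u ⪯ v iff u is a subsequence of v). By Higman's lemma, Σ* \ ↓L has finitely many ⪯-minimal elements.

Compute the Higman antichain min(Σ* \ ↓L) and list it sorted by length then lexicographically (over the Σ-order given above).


|Q|=57, |F|=13, |δ|=113 (50 ε).
min D↑ (11 st, q0=0, F={9}): 0:9→1,k→2 1:9→3,k→4 2:9→5,k→6 3:9→3,k→7 4:9→8,k→9 5:9→10,k→8 6:9→5,k→8 7:9→9,k→9 8:9→7,k→9 9:9→9,k→9 10:9→9,k→7 (ε-aug+det+¬).
'9kk': run [33, 28, 17, 9] end={s14,s15,s19,s28,s41,s47,s5,s7,s8} rej; 3/3 del acc.
'99k9': |S_i|=[33, 28, 20, 12, 4] end={s14,s41,s5,s6} ∉↓L; 4/4 deletions ∈↓L.
'k999': N↓-sim [33, 26, 21, 14, 4] end={s14,s41,s5,s6} — reject; 4/4 deletions ∈↓L.
'kkkk': run [33, 26, 20, 15, 9] end={s14,s15,s19,s28,s41,s47,s5,s7,s8} ∉↓L; 4/4 deletions ∈↓L.
'kkk99': |S_i|=[33, 26, 20, 15, 11, 3] end={s14,s41,s5} ∉↓L; 5/5 deletions ∈↓L.
5 obstructions.

A = [9kk, 99k9, k999, kkkk, kkk99].


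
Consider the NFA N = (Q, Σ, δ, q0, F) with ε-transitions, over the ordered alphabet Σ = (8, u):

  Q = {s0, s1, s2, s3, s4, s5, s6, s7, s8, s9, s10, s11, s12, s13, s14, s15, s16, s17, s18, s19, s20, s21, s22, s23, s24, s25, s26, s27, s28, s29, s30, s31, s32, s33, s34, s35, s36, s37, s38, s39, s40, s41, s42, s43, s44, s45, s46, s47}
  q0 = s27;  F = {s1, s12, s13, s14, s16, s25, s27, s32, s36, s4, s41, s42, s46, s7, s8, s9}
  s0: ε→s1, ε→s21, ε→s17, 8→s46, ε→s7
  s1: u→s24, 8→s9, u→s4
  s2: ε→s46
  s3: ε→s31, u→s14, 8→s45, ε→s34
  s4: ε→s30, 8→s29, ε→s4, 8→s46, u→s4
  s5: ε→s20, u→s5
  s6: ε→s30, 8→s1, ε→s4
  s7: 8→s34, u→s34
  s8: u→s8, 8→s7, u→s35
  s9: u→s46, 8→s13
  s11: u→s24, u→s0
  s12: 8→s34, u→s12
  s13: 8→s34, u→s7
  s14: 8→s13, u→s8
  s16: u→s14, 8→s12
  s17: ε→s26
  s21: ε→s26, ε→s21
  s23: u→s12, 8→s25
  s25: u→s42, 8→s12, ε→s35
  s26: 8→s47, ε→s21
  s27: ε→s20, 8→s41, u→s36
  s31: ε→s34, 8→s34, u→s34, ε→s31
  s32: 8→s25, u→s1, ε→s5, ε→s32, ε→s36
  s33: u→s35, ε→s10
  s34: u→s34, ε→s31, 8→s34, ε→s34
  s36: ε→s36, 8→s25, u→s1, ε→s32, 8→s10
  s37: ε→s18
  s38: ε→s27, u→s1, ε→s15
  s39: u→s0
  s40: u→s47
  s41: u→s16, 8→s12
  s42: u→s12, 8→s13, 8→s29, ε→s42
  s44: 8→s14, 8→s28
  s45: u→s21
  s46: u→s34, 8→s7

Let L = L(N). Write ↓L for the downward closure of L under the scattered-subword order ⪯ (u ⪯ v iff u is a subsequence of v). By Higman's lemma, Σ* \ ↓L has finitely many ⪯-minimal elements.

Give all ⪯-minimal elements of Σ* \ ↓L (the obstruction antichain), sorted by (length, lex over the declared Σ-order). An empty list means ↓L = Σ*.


|Q|=48, |F|=16, |δ|=90 (32 ε).
min D↑ (16 st, q0=0, F={7}): 0:8→1,u→2 1:8→3,u→4 2:8→5,u→6 3:8→7,u→3 4:8→3,u→8 5:8→3,u→9 6:8→10,u→11 7:8→7,u→7 8:8→12,u→13 9:8→12,u→3 10:8→12,u→14 11:8→14,u→11 12:8→7,u→15 13:8→15,u→13 14:8→15,u→7 15:8→7,u→7 [Hopcroft].
'888': N↓-sim [25, 16, 6, 2] end={s31,s34} — reject; 3/3 del acc.
'u8uu8': N↓-sim [25, 23, 12, 8, 4, 2] end={s31,s34} — reject; 5/5 deletions ∈↓L.
'uu8uu': |S_i|=[25, 23, 18, 7, 4, 2] end={s31,s34} — reject; 5/5 deletions ∈↓L.
'uuu8u': |S_i|=[25, 23, 18, 13, 5, 2] end={s31,s34} rej; 5/5 deletions ∈↓L.
4 obstructions.

A = [888, u8uu8, uu8uu, uuu8u].


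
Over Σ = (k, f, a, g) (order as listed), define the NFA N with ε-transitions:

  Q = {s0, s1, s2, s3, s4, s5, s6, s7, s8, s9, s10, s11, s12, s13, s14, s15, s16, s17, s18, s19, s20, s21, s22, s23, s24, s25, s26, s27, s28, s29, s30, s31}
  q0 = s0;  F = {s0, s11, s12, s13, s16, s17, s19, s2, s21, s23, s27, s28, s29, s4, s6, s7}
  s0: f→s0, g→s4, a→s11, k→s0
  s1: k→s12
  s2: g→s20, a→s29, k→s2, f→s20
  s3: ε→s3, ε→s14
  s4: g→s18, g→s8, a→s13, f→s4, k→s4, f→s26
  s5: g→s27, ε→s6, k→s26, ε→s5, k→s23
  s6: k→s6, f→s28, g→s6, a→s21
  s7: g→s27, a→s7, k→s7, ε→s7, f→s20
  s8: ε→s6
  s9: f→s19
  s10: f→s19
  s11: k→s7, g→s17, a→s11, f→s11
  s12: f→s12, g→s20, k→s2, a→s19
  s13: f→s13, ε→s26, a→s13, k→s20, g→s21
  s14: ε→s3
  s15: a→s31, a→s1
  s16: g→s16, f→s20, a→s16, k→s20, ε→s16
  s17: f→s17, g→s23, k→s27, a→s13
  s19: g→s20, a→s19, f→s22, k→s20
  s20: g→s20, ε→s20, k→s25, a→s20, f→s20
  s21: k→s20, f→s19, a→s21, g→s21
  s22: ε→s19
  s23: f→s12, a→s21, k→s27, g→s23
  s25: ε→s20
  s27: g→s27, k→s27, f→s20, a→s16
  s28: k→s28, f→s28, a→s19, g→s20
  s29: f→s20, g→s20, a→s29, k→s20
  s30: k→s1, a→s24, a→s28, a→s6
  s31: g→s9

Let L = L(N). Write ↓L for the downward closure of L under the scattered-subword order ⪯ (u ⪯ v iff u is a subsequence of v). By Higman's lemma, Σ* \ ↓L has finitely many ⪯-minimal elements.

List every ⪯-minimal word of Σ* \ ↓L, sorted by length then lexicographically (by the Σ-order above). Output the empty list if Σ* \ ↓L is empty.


Antichain: [akf, gak, ggfg].

|Q|=32, |F|=16, |δ|=95 (12 ε).
min D↑ (17 st, q0=0, F={7}): 0:k→0,f→0,a→1,g→2 1:k→3,f→1,a→1,g→4 2:k→2,f→2,a→5,g→6 3:k→3,f→7,a→3,g→8 4:k→8,f→4,a→5,g→9 5:k→7,f→5,a→5,g→10 6:k→6,f→11,a→10,g→6 7:k→7,f→7,a→7,g→7 8:k→8,f→7,a→12,g→8 9:k→8,f→13,a→10,g→9 10:k→7,f→14,a→10,g→10 11:k→11,f→11,a→14,g→7 12:k→7,f→7,a→12,g→12 13:k→15,f→13,a→14,g→7 14:k→7,f→14,a→14,g→7 15:k→15,f→7,a→16,g→7 16:k→7,f→7,a→16,g→7 (ε-aug+det+¬).
'akf': run [22, 16, 7, 2] end={s20,s25} rej; 3/3 single-dels accept.
'gak': run [22, 19, 9, 2] end={s20,s25} rej; 3/3 deletions ∈↓L.
'ggfg': run [22, 19, 15, 8, 2] end={s20,s25} rej; 4/4 single-dels accept.
3 words, ⪯-incomp.


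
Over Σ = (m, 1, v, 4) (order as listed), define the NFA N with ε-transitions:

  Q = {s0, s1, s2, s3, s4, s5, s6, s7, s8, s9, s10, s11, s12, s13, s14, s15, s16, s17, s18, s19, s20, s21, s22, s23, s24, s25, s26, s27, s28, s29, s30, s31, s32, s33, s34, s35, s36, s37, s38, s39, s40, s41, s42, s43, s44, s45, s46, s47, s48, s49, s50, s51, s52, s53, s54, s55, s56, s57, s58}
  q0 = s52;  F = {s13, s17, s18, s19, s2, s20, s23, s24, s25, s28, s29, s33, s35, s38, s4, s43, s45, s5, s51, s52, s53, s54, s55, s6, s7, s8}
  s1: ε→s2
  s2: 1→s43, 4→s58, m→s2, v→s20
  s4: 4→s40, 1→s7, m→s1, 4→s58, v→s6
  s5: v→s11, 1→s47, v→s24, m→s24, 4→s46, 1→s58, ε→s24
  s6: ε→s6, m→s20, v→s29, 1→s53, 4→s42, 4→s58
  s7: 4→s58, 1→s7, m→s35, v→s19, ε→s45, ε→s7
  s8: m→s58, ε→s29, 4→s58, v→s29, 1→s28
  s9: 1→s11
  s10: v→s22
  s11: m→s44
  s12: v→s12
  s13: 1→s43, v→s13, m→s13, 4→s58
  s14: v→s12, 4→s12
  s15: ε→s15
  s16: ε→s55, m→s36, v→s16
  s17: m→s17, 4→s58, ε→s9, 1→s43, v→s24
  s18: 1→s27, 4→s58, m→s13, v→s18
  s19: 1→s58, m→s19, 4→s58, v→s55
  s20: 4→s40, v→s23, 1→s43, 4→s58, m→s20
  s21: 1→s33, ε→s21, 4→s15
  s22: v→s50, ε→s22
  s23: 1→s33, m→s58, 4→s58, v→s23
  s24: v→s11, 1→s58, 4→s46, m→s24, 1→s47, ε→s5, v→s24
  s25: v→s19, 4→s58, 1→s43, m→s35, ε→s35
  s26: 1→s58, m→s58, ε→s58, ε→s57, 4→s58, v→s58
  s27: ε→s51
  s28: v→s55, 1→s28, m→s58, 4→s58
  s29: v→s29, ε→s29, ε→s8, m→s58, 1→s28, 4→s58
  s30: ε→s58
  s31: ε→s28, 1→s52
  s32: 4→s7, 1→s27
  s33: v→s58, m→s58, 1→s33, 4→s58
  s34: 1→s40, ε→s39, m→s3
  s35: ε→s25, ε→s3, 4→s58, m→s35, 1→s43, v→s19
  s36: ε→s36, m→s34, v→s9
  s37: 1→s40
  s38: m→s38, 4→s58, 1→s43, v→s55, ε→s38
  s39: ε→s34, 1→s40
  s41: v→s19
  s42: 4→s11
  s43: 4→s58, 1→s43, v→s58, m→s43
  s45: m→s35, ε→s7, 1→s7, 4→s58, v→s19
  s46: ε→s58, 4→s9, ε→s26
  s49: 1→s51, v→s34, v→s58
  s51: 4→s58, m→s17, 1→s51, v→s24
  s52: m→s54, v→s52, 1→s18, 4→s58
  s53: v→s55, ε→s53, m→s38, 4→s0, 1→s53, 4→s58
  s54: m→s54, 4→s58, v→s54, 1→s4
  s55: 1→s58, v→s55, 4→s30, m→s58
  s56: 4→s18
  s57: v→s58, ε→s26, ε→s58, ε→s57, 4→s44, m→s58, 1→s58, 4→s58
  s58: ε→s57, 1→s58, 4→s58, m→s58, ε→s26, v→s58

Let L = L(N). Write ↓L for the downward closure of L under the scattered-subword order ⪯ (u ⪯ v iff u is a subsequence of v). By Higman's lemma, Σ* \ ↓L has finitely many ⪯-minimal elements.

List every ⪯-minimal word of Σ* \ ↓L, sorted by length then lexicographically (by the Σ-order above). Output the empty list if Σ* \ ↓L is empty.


A = [4, 1m1v, 11v1, m1vvm].

|Q|=59, |F|=26, |δ|=187 (35 ε).
min D↑ (23 st, q0=0, F={3}): 0:m→1,1→2,v→0,4→3 1:m→1,1→4,v→1,4→3 2:m→5,1→6,v→2,4→3 3:m→3,1→3,v→3,4→3 4:m→7,1→8,v→9,4→3 5:m→5,1→10,v→5,4→3 6:m→11,1→6,v→12,4→3 7:m→7,1→10,v→13,4→3 8:m→14,1→8,v→15,4→3 9:m→13,1→16,v→17,4→3 10:m→10,1→10,v→3,4→3 11:m→11,1→10,v→12,4→3 12:m→12,1→3,v→12,4→3 13:m→13,1→10,v→18,4→3 14:m→14,1→10,v→15,4→3 15:m→15,1→3,v→19,4→3 16:m→20,1→16,v→19,4→3 17:m→3,1→21,v→17,4→3 18:m→3,1→22,v→18,4→3 19:m→3,1→3,v→19,4→3 20:m→20,1→10,v→19,4→3 21:m→3,1→21,v→19,4→3 22:m→3,1→22,v→3,4→3.
'4': N↓-sim [41, 11] end={s0,s11,s26,s30,s40,s42,s44,s46,s57,s58,s9} ∉↓L; 1/1 del acc.
'1m1v': |S_i|=[41, 39, 26, 8, 4] end={s26,s44,s57,s58} — reject; 4/4 del acc.
'11v1': N↓-sim [41, 39, 27, 13, 6] end={s11,s26,s44,s47,s57,s58} rej; 4/4 single-dels accept.
'm1vvm': N↓-sim [41, 37, 30, 21, 11, 4] end={s26,s44,s57,s58} ∉↓L; 5/5 single-dels accept.
4 words, ⪯-incomp.


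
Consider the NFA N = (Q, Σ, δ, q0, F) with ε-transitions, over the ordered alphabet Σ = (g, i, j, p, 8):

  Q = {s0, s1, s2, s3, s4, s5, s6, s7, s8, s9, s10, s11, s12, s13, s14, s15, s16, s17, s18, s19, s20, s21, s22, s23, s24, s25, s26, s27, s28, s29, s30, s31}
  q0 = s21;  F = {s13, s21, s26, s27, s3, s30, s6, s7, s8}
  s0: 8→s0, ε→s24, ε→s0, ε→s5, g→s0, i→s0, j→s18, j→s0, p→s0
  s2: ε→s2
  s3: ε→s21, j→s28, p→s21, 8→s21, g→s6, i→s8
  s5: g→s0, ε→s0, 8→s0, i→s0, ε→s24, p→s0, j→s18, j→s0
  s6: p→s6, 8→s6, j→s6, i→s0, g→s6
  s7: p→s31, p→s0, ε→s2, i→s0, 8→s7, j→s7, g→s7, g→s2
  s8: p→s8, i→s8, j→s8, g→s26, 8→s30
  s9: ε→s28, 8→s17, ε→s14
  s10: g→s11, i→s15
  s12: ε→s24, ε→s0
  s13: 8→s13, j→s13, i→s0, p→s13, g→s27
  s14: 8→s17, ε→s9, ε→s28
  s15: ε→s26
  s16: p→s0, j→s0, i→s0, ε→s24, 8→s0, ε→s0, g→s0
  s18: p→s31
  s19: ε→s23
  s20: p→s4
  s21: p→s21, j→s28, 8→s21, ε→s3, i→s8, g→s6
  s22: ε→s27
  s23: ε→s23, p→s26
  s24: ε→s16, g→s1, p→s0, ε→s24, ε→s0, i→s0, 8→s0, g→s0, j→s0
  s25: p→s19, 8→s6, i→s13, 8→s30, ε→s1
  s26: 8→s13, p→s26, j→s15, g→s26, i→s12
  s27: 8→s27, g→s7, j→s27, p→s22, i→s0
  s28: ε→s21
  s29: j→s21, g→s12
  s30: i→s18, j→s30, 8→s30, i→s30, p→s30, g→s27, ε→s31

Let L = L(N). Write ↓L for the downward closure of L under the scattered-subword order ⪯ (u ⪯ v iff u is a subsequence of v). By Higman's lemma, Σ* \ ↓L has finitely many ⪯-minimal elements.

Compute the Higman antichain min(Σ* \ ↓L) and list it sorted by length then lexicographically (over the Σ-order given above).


Antichain: [gi, i8ggp].

|Q|=32, |F|=9, |δ|=111 (27 ε).
min D↑ (9 st, q0=0, F={3}): 0:g→1,i→2,j→0,p→0,8→0 1:g→1,i→3,j→1,p→1,8→1 2:g→4,i→2,j→2,p→2,8→5 3:g→3,i→3,j→3,p→3,8→3 4:g→4,i→3,j→4,p→4,8→6 5:g→7,i→5,j→5,p→5,8→5 6:g→7,i→3,j→6,p→6,8→6 7:g→8,i→3,j→7,p→7,8→7 8:g→8,i→3,j→8,p→3,8→8.
'gi': run [21, 16, 8] end={s0,s1,s12,s16,s18,s24,s31,s5} — reject; 2/2 single-dels accept.
'i8ggp': run [21, 17, 13, 11, 9, 7] end={s0,s1,s16,s18,s24,s31,s5} rej; 5/5 single-dels accept.
2 obstructions.


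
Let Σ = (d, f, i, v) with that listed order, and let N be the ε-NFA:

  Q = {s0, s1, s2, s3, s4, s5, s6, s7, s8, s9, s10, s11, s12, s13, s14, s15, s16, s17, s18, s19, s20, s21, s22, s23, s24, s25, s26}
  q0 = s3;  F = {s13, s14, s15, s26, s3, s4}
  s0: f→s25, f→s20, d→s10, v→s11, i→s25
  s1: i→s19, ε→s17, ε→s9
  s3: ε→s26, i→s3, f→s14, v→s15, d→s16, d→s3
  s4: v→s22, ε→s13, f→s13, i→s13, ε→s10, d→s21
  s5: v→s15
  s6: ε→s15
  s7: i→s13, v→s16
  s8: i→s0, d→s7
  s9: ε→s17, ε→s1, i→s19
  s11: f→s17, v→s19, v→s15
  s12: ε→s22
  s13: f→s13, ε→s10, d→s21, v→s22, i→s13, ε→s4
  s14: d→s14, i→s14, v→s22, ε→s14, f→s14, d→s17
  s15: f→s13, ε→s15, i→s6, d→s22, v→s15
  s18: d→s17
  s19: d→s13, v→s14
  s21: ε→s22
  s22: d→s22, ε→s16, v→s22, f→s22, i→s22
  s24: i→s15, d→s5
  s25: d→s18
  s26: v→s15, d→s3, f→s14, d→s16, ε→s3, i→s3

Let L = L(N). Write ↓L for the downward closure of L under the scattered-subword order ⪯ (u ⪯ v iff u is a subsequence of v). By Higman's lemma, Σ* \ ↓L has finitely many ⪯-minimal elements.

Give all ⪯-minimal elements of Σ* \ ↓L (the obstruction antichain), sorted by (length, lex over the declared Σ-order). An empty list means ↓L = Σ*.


|Q|=27, |F|=6, |δ|=68 (16 ε).
min D↑ (5 st, q0=0, F={3}): 0:d→0,f→1,i→0,v→2 1:d→1,f→1,i→1,v→3 2:d→3,f→4,i→2,v→2 3:d→3,f→3,i→3,v→3 4:d→3,f→4,i→4,v→3.
'fv': N↓-sim [12, 8, 2] end={s16,s22} — reject; 2/2 single-dels accept.
'vd': |S_i|=[12, 8, 3] end={s16,s21,s22} ∉↓L; 2/2 single-dels accept.
2 obstructions.

min(Σ*\↓L) = [fv, vd].


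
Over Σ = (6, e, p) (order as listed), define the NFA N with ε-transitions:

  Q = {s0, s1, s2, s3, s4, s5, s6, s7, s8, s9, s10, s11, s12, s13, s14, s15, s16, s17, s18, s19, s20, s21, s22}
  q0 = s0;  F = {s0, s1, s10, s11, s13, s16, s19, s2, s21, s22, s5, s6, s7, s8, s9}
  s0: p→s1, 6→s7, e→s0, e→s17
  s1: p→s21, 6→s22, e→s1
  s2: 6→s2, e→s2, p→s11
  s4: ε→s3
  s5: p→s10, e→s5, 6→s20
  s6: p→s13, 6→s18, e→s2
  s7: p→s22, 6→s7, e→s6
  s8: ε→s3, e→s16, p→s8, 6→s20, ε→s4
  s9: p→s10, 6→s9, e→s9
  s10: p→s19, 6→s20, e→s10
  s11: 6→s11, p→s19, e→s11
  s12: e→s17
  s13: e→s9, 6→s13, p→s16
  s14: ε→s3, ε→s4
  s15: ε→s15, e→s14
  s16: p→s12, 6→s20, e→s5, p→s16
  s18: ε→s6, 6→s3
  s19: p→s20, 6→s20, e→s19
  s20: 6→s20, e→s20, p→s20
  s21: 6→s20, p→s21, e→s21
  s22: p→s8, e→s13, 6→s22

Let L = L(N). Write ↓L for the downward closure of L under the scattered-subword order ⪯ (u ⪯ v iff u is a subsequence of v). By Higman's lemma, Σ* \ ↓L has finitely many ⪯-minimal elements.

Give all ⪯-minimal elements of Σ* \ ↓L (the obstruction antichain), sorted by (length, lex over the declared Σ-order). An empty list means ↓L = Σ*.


A = [pp6, 6eeppp].

|Q|=23, |F|=15, |δ|=60 (7 ε).
min D↑ (16 st, q0=0, F={9}): 0:6→1,e→0,p→2 1:6→1,e→3,p→4 2:6→4,e→2,p→5 3:6→3,e→6,p→7 4:6→4,e→7,p→8 5:6→9,e→5,p→5 6:6→6,e→6,p→10 7:6→7,e→11,p→12 8:6→9,e→12,p→8 9:6→9,e→9,p→9 10:6→10,e→10,p→13 11:6→11,e→11,p→14 12:6→9,e→15,p→12 13:6→9,e→13,p→9 14:6→9,e→14,p→13 15:6→9,e→15,p→14.
'pp6': |S_i|=[21, 16, 11, 1] end={s20} rej; 3/3 single-dels accept.
'6eeppp': N↓-sim [21, 18, 14, 8, 4, 2, 1] end={s20} rej; 6/6 del acc.
2 minimals (antichain).


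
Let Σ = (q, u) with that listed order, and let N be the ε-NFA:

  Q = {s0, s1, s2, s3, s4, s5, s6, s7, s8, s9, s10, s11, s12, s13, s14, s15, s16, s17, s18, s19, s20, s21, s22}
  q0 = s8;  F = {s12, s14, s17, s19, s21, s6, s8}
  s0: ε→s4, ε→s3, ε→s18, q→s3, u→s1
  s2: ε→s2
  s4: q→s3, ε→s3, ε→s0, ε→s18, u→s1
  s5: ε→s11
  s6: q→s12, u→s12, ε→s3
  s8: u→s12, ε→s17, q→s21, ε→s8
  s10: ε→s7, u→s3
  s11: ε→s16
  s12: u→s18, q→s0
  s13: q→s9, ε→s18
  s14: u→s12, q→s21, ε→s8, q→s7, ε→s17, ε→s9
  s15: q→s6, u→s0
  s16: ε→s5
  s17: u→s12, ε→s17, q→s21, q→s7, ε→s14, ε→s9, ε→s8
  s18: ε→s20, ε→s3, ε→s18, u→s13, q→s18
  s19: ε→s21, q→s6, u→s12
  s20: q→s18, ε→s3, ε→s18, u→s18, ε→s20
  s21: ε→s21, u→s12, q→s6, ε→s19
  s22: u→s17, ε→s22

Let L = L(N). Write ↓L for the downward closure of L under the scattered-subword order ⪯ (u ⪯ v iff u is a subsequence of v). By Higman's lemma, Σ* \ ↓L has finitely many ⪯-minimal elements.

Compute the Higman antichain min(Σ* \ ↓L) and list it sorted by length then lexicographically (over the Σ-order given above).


|Q|=23, |F|=7, |δ|=61 (32 ε).
min D↑ (5 st, q0=0, F={4}): 0:q→1,u→2 1:q→3,u→2 2:q→4,u→4 3:q→2,u→2 4:q→4,u→4 [Hopcroft].
'uq': run [16, 9, 8] end={s0,s1,s13,s18,s20,s3,s4,s9} ∉↓L; 2/2 del acc.
'uu': run [16, 9, 6] end={s1,s13,s18,s20,s3,s9} ∉↓L; 2/2 deletions ∈↓L.
'qqqq': run [16, 13, 10, 9, 8] end={s0,s1,s13,s18,s20,s3,s4,s9} — reject; 4/4 deletions ∈↓L.
'qqqu': |S_i|=[16, 13, 10, 9, 6] end={s1,s13,s18,s20,s3,s9} rej; 4/4 single-dels accept.
4 words, ⪯-incomp.

Antichain: [uq, uu, qqqq, qqqu].


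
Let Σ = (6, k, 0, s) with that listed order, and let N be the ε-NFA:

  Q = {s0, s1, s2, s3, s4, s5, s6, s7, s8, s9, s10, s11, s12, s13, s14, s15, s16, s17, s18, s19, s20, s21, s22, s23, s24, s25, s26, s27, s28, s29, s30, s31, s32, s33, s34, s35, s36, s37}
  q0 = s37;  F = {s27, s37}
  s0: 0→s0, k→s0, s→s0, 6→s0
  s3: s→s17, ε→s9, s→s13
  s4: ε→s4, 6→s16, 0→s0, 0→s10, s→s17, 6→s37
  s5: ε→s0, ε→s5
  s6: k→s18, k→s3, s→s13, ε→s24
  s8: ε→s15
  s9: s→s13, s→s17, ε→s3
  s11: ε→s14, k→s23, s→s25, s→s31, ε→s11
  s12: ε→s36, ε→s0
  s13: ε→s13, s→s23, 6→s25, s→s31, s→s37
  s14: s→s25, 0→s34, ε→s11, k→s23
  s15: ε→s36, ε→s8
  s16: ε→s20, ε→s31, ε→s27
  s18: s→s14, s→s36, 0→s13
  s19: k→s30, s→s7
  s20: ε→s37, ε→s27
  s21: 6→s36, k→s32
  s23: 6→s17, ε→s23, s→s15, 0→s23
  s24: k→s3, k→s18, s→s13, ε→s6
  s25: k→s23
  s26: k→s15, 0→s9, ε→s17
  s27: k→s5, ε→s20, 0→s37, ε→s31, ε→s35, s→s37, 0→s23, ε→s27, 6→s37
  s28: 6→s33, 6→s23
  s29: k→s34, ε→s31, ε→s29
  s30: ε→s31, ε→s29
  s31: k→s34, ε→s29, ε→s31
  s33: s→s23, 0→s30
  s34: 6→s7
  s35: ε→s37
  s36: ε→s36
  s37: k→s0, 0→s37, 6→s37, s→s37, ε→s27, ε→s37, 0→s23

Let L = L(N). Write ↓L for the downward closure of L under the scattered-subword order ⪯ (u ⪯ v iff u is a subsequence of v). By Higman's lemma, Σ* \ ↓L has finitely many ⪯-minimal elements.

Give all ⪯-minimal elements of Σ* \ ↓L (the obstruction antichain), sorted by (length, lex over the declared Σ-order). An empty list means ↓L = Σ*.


|Q|=38, |F|=2, |δ|=96 (37 ε).
min D↑ (2 st, q0=0, F={1}): 0:6→0,k→1,0→0,s→0 1:6→1,k→1,0→1,s→1 [Hopcroft].
'k': |S_i|=[15, 4] end={s0,s34,s5,s7} ∉↓L; 1/1 deletions ∈↓L.
1 obstructions.

min(Σ*\↓L) = [k].
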